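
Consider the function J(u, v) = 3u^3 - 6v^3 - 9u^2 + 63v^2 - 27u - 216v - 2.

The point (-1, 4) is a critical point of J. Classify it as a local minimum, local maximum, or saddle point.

local maximum

The mixed partial ∂²J/∂u∂v is 0, so the Hessian at any point is diag(J_uu, J_vv) = diag(18(u - 1), 18(-2v + 7)).
At (-1, 4): H = diag(-36, -18).
Both eigenvalues are negative, so H is negative definite: a local maximum.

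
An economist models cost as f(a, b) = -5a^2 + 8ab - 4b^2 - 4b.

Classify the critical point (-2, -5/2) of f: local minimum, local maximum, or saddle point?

local maximum

The Hessian of f is constant: H = [[-10, 8], [8, -8]].
det(H) = (-10)·(-8) − 8² = 16.
det(H) > 0 and tr(H) = -18 < 0, so H is negative definite and the point is a local maximum.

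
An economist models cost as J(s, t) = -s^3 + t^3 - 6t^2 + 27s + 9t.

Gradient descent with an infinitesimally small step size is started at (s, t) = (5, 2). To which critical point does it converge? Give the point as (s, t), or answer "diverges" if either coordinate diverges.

J is separable, so gradient descent decouples: s follows -∂J/∂s, t follows -∂J/∂t.
∂J/∂s = -3(s - 3)(s + 3); at s=5 this is -48, so s increases.
∂J/∂t = 3(t - 3)(t - 1); at t=2 this is -3, so t increases.
The s-coordinate has no critical point in that direction and runs off to infinity.

diverges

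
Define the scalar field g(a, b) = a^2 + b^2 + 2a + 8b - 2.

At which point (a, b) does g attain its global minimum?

g(a,b) separates as P(a) + Q(b) − 2, so its minimum is min P + min Q − 2.
P'(a) = 2a + 2 vanishes at a ∈ {-1}; Q'(b) = 2b + 8 vanishes at b ∈ {-4}.
Local minima of P (where P''>0): P(-1)=-1. Local minima of Q: Q(-4)=-16.
So the global minimum of g is P(-1) + Q(-4) − 2 = -1 − 16 − 2 = -19, attained at (-1, -4).

(-1, -4)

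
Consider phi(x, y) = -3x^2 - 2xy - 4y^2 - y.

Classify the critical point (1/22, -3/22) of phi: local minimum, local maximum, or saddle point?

local maximum

The Hessian of phi is constant: H = [[-6, -2], [-2, -8]].
det(H) = (-6)·(-8) − (-2)² = 44.
det(H) > 0 and tr(H) = -14 < 0, so H is negative definite and the point is a local maximum.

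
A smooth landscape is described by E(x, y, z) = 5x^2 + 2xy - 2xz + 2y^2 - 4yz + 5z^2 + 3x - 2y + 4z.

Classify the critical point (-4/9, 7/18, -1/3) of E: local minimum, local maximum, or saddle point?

The Hessian is constant: H = [[10, 2, -2], [2, 4, -4], [-2, -4, 10]].
Leading principal minors: Δ₁ = 10, Δ₂ = 36, Δ₃ = 216.
All leading minors are positive, so H is positive definite: a local minimum.

local minimum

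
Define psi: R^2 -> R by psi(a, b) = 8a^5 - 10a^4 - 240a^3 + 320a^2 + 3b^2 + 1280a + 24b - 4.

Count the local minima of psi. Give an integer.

2

psi separates as a function of a plus a function of b, so ∇psi=0 decouples.
∂psi/∂a = 40(a - 4)(a - 2)(a + 1)(a + 4) = 0 at a ∈ {-4, -1, 2, 4}; ∂psi/∂b = 6(b + 4) = 0 at b ∈ {-4}.
The Hessian is diagonal: diag(psi_aa, psi_bb). Second derivatives: psi_aa(-4)=-5760, psi_aa(-1)=1800, psi_aa(2)=-1440, psi_aa(4)=3200; psi_bb(-4)=6.
Local minima occur where both diagonal entries positive: (-1, -4), (4, -4). Count: 2.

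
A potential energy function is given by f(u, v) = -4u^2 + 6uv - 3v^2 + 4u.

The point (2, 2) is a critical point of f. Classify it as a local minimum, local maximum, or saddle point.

The Hessian of f is constant: H = [[-8, 6], [6, -6]].
det(H) = (-8)·(-6) − 6² = 12.
det(H) > 0 and tr(H) = -14 < 0, so H is negative definite and the point is a local maximum.

local maximum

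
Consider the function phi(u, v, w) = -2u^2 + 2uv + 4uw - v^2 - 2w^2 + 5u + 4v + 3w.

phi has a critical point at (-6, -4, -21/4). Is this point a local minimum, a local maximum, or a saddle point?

saddle point

The Hessian is constant: H = [[-4, 2, 4], [2, -2, 0], [4, 0, -4]].
Leading principal minors: Δ₁ = -4, Δ₂ = 4, Δ₃ = 16.
The minors fit neither the all-positive nor the alternating-sign pattern, so H is indefinite: a saddle point.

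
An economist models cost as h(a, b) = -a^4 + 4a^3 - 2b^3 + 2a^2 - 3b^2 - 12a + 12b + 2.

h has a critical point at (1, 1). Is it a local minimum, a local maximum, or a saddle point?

saddle point

The mixed partial ∂²h/∂a∂b is 0, so the Hessian at any point is diag(h_aa, h_bb) = diag(4(-3a^2 + 6a + 1), -6(2b + 1)).
At (1, 1): H = diag(16, -18).
The eigenvalues have opposite signs, so H is indefinite: a saddle point.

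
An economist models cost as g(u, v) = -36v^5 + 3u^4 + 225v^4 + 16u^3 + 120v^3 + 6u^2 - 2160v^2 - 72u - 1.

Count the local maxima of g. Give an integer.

g separates as a function of u plus a function of v, so ∇g=0 decouples.
∂g/∂u = 12(u - 1)(u + 2)(u + 3) = 0 at u ∈ {-3, -2, 1}; ∂g/∂v = -180v(v - 4)(v - 3)(v + 2) = 0 at v ∈ {-2, 0, 3, 4}.
The Hessian is diagonal: diag(g_uu, g_vv). Second derivatives: g_uu(-3)=48, g_uu(-2)=-36, g_uu(1)=144; g_vv(-2)=10800, g_vv(0)=-4320, g_vv(3)=2700, g_vv(4)=-4320.
Local maxima occur where both diagonal entries negative: (-2, 0), (-2, 4). Count: 2.

2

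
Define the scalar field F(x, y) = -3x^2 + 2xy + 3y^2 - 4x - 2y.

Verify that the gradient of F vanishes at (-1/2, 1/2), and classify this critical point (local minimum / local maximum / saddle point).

∇F = (-6x + 2y - 4, 2x + 6y - 2); substituting (-1/2, 1/2) gives ∇F = (0, 0), so (-1/2, 1/2) is indeed a critical point.
The Hessian of F is constant: H = [[-6, 2], [2, 6]].
det(H) = (-6)·6 − 2² = -40.
Since det(H) < 0, H is indefinite and the critical point is a saddle point.

saddle point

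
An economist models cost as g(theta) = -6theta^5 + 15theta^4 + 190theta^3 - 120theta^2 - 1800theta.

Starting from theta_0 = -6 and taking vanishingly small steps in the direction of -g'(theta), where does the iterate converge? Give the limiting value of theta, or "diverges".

-3

g'(theta) = -30(theta - 5)(theta - 2)(theta + 2)(theta + 3), so g'(-6) = -31680.
Gradient descent moves in the -g' direction, i.e. theta is increasing.
The nearest critical point in that direction is theta = -3, where g'' = 1200 > 0 (a local minimum). The iterate converges there.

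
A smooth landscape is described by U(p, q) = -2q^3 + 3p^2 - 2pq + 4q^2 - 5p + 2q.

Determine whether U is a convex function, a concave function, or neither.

The term -2q^3 is cubic, so the Hessian is not constant.
∂²U/∂q² = -12q + 8, which takes both signs as q varies (negative for sufficiently large q). A diagonal entry of the Hessian changing sign means the Hessian is neither positive- nor negative-semidefinite on all of R^2.

neither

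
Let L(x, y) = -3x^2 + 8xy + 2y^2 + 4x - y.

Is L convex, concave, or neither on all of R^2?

L is quadratic, so its Hessian is the constant matrix H = [[-6, 8], [8, 4]].
det(H) = -88, tr(H) = -2.
det(H) < 0, so H is indefinite: neither convex nor concave.

neither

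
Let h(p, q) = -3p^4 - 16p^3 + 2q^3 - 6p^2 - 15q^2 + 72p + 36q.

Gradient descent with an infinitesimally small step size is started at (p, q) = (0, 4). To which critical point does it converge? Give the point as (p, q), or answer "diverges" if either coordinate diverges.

(-2, 3)

h is separable, so gradient descent decouples: p follows -∂h/∂p, q follows -∂h/∂q.
∂h/∂p = -12(p - 1)(p + 2)(p + 3); at p=0 this is 72, so p decreases.
∂h/∂q = 6(q - 3)(q - 2); at q=4 this is 12, so q decreases.
p converges to its nearest critical value -2 (a local min of the p-part); q converges to 3. The iterate converges to (-2, 3).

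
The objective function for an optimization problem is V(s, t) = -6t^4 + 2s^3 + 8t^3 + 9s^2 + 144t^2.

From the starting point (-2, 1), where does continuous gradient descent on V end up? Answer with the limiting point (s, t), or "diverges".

(0, 0)

V is separable, so gradient descent decouples: s follows -∂V/∂s, t follows -∂V/∂t.
∂V/∂s = 6s(s + 3); at s=-2 this is -12, so s increases.
∂V/∂t = -24t(t - 4)(t + 3); at t=1 this is 288, so t decreases.
s converges to its nearest critical value 0 (a local min of the s-part); t converges to 0. The iterate converges to (0, 0).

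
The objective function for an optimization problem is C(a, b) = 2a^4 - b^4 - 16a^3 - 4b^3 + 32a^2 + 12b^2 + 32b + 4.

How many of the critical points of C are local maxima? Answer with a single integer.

2

C separates as a function of a plus a function of b, so ∇C=0 decouples.
∂C/∂a = 8a(a - 4)(a - 2) = 0 at a ∈ {0, 2, 4}; ∂C/∂b = -4(b - 2)(b + 1)(b + 4) = 0 at b ∈ {-4, -1, 2}.
The Hessian is diagonal: diag(C_aa, C_bb). Second derivatives: C_aa(0)=64, C_aa(2)=-32, C_aa(4)=64; C_bb(-4)=-72, C_bb(-1)=36, C_bb(2)=-72.
Local maxima occur where both diagonal entries negative: (2, -4), (2, 2). Count: 2.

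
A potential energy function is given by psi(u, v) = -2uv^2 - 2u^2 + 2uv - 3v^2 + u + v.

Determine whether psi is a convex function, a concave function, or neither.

neither

The term -2uv^2 is cubic, so the Hessian is not constant.
∂²psi/∂v² = -4u - 6, which takes both signs as u varies (negative for sufficiently large u). A diagonal entry of the Hessian changing sign means the Hessian is neither positive- nor negative-semidefinite on all of R^2.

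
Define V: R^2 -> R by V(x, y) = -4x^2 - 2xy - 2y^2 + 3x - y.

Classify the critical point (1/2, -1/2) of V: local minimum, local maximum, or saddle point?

local maximum

The Hessian of V is constant: H = [[-8, -2], [-2, -4]].
det(H) = (-8)·(-4) − (-2)² = 28.
det(H) > 0 and tr(H) = -12 < 0, so H is negative definite and the point is a local maximum.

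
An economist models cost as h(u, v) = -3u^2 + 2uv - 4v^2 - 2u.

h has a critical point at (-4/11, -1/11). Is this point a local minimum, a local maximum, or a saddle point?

local maximum

The Hessian of h is constant: H = [[-6, 2], [2, -8]].
det(H) = (-6)·(-8) − 2² = 44.
det(H) > 0 and tr(H) = -14 < 0, so H is negative definite and the point is a local maximum.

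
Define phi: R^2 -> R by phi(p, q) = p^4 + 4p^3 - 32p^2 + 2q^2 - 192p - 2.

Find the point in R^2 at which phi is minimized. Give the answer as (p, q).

(4, 0)

phi(p,q) separates as A(p) + B(q) − 2, so its minimum is min A + min B − 2.
A'(p) = 4(p - 4)(p + 3)(p + 4) vanishes at p ∈ {-4, -3, 4}; B'(q) = 4q vanishes at q ∈ {0}.
Local minima of A (where A''>0): A(-4)=256, A(4)=-768. Local minima of B: B(0)=0.
So the global minimum of phi is A(4) + B(0) − 2 = -768 + 0 − 2 = -770, attained at (4, 0).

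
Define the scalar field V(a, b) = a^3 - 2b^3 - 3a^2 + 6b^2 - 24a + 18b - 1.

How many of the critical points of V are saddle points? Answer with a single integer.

2

V separates as a function of a plus a function of b, so ∇V=0 decouples.
∂V/∂a = 3(a - 4)(a + 2) = 0 at a ∈ {-2, 4}; ∂V/∂b = -6(b - 3)(b + 1) = 0 at b ∈ {-1, 3}.
The Hessian is diagonal: diag(V_aa, V_bb). Second derivatives: V_aa(-2)=-18, V_aa(4)=18; V_bb(-1)=24, V_bb(3)=-24.
Saddle points occur where the two diagonal entries have opposite signs: (-2, -1), (4, 3). Count: 2.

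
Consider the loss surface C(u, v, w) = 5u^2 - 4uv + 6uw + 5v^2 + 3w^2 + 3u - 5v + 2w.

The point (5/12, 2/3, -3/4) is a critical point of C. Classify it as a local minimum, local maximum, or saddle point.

local minimum

The Hessian is constant: H = [[10, -4, 6], [-4, 10, 0], [6, 0, 6]].
Leading principal minors: Δ₁ = 10, Δ₂ = 84, Δ₃ = 144.
All leading minors are positive, so H is positive definite: a local minimum.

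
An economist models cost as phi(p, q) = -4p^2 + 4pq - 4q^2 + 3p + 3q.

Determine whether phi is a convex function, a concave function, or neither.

concave

phi is quadratic, so its Hessian is the constant matrix H = [[-8, 4], [4, -8]].
det(H) = 48, tr(H) = -16.
det(H) > 0 and tr(H) < 0, so H is negative definite everywhere: concave.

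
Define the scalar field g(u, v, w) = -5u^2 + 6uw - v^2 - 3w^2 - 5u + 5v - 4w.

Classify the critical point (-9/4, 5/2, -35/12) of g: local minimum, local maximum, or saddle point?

local maximum

The Hessian is constant: H = [[-10, 0, 6], [0, -2, 0], [6, 0, -6]].
Leading principal minors: Δ₁ = -10, Δ₂ = 20, Δ₃ = -48.
The minors alternate sign starting negative (−, +, −), so H is negative definite: a local maximum.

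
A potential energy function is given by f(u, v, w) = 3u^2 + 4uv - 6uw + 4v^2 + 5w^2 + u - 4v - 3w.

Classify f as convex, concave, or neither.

f is quadratic, so its Hessian is the constant matrix H = [[6, 4, -6], [4, 8, 0], [-6, 0, 10]].
Leading principal minors: 6, 32, 32.
All positive ⇒ H ≻ 0 ⇒ convex.

convex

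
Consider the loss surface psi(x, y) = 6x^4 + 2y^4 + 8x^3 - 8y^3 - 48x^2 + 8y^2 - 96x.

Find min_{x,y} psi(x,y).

psi(x,y) separates as P(x) + Q(y), so its minimum is min P + min Q.
P'(x) = 24(x - 2)(x + 1)(x + 2) vanishes at x ∈ {-2, -1, 2}; Q'(y) = 8y(y - 2)(y - 1) vanishes at y ∈ {0, 1, 2}.
Local minima of P (where P''>0): P(-2)=32, P(2)=-224. Local minima of Q: Q(0)=0, Q(2)=0.
So the global minimum of psi is P(2) + Q(0) = -224 + 0 = -224, attained at (2, 0).

-224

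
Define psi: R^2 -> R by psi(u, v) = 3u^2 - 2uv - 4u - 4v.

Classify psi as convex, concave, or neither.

neither

psi is quadratic, so its Hessian is the constant matrix H = [[6, -2], [-2, 0]].
det(H) = -4, tr(H) = 6.
det(H) < 0, so H is indefinite: neither convex nor concave.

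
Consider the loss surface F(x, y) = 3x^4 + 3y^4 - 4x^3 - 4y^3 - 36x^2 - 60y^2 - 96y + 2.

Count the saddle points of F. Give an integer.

4

F separates as a function of x plus a function of y, so ∇F=0 decouples.
∂F/∂x = 12x(x - 3)(x + 2) = 0 at x ∈ {-2, 0, 3}; ∂F/∂y = 12(y - 4)(y + 1)(y + 2) = 0 at y ∈ {-2, -1, 4}.
The Hessian is diagonal: diag(F_xx, F_yy). Second derivatives: F_xx(-2)=120, F_xx(0)=-72, F_xx(3)=180; F_yy(-2)=72, F_yy(-1)=-60, F_yy(4)=360.
Saddle points occur where the two diagonal entries have opposite signs: (-2, -1), (0, -2), (0, 4), (3, -1). Count: 4.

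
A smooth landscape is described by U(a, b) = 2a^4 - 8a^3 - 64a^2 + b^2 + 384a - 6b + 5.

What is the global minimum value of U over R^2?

U(a,b) separates as P(a) + Q(b) + 5, so its minimum is min P + min Q + 5.
P'(a) = 8(a - 4)(a - 3)(a + 4) vanishes at a ∈ {-4, 3, 4}; Q'(b) = 2b - 6 vanishes at b ∈ {3}.
Local minima of P (where P''>0): P(-4)=-1536, P(4)=512. Local minima of Q: Q(3)=-9.
So the global minimum of U is P(-4) + Q(3) + 5 = -1536 − 9 + 5 = -1540, attained at (-4, 3).

-1540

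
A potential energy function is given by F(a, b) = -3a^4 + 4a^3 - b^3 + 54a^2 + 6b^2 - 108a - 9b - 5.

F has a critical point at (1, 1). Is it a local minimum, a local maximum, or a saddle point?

local minimum

The mixed partial ∂²F/∂a∂b is 0, so the Hessian at any point is diag(F_aa, F_bb) = diag(12(-3a^2 + 2a + 9), 6(-b + 2)).
At (1, 1): H = diag(96, 6).
Both eigenvalues are positive, so H is positive definite: a local minimum.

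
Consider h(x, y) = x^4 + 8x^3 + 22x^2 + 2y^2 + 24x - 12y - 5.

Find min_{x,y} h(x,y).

-32

h(x,y) separates as P(x) + Q(y) − 5, so its minimum is min P + min Q − 5.
P'(x) = 4(x + 1)(x + 2)(x + 3) vanishes at x ∈ {-3, -2, -1}; Q'(y) = 4y - 12 vanishes at y ∈ {3}.
Local minima of P (where P''>0): P(-3)=-9, P(-1)=-9. Local minima of Q: Q(3)=-18.
So the global minimum of h is P(-3) + Q(3) − 5 = -9 − 18 − 5 = -32, attained at (-3, 3).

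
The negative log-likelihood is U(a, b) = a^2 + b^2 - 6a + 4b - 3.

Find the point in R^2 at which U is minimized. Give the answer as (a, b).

U(a,b) separates as P(a) + Q(b) − 3, so its minimum is min P + min Q − 3.
P'(a) = 2a - 6 vanishes at a ∈ {3}; Q'(b) = 2b + 4 vanishes at b ∈ {-2}.
Local minima of P (where P''>0): P(3)=-9. Local minima of Q: Q(-2)=-4.
So the global minimum of U is P(3) + Q(-2) − 3 = -9 − 4 − 3 = -16, attained at (3, -2).

(3, -2)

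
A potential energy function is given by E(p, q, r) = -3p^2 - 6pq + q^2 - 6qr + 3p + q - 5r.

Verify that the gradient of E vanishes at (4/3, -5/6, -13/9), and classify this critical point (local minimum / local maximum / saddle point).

saddle point

∇E = (-6p - 6q + 3, -6p + 2q - 6r + 1, -6q - 5); substituting (4/3, -5/6, -13/9) gives ∇E = (0, 0, 0), so (4/3, -5/6, -13/9) is indeed a critical point.
The Hessian is constant: H = [[-6, -6, 0], [-6, 2, -6], [0, -6, 0]].
Leading principal minors: Δ₁ = -6, Δ₂ = -48, Δ₃ = 216.
The minors fit neither the all-positive nor the alternating-sign pattern, so H is indefinite: a saddle point.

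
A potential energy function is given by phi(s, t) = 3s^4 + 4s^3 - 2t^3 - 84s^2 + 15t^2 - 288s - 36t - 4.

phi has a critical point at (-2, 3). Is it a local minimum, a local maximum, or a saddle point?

local maximum

The mixed partial ∂²phi/∂s∂t is 0, so the Hessian at any point is diag(phi_ss, phi_tt) = diag(12(3s^2 + 2s - 14), 6(-2t + 5)).
At (-2, 3): H = diag(-72, -6).
Both eigenvalues are negative, so H is negative definite: a local maximum.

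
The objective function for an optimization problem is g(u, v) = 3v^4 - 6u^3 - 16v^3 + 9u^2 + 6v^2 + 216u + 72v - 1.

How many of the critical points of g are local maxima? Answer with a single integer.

1

g separates as a function of u plus a function of v, so ∇g=0 decouples.
∂g/∂u = -18(u - 4)(u + 3) = 0 at u ∈ {-3, 4}; ∂g/∂v = 12(v - 3)(v - 2)(v + 1) = 0 at v ∈ {-1, 2, 3}.
The Hessian is diagonal: diag(g_uu, g_vv). Second derivatives: g_uu(-3)=126, g_uu(4)=-126; g_vv(-1)=144, g_vv(2)=-36, g_vv(3)=48.
Local maxima occur where both diagonal entries negative: (4, 2). Count: 1.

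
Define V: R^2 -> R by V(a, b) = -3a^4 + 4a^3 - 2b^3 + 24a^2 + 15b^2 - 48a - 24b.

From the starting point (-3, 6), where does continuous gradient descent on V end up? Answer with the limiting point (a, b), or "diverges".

V is separable, so gradient descent decouples: a follows -∂V/∂a, b follows -∂V/∂b.
∂V/∂a = -12(a - 2)(a - 1)(a + 2); at a=-3 this is 240, so a decreases.
∂V/∂b = -6(b - 4)(b - 1); at b=6 this is -60, so b increases.
The a-coordinate has no critical point in that direction and runs off to infinity.

diverges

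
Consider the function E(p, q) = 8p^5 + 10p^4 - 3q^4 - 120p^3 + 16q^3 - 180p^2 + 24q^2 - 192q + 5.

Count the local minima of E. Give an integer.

E separates as a function of p plus a function of q, so ∇E=0 decouples.
∂E/∂p = 40p(p - 3)(p + 1)(p + 3) = 0 at p ∈ {-3, -1, 0, 3}; ∂E/∂q = -12(q - 4)(q - 2)(q + 2) = 0 at q ∈ {-2, 2, 4}.
The Hessian is diagonal: diag(E_pp, E_qq). Second derivatives: E_pp(-3)=-1440, E_pp(-1)=320, E_pp(0)=-360, E_pp(3)=2880; E_qq(-2)=-288, E_qq(2)=96, E_qq(4)=-144.
Local minima occur where both diagonal entries positive: (-1, 2), (3, 2). Count: 2.

2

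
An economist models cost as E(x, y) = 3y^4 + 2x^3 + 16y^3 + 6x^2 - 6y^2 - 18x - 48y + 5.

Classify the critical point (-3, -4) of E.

The mixed partial ∂²E/∂x∂y is 0, so the Hessian at any point is diag(E_xx, E_yy) = diag(12(x + 1), 12(3y^2 + 8y - 1)).
At (-3, -4): H = diag(-24, 180).
The eigenvalues have opposite signs, so H is indefinite: a saddle point.

saddle point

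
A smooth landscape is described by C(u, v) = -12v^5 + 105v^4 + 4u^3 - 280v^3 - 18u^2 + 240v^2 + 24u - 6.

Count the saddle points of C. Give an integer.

4

C separates as a function of u plus a function of v, so ∇C=0 decouples.
∂C/∂u = 12(u - 2)(u - 1) = 0 at u ∈ {1, 2}; ∂C/∂v = -60v(v - 4)(v - 2)(v - 1) = 0 at v ∈ {0, 1, 2, 4}.
The Hessian is diagonal: diag(C_uu, C_vv). Second derivatives: C_uu(1)=-12, C_uu(2)=12; C_vv(0)=480, C_vv(1)=-180, C_vv(2)=240, C_vv(4)=-1440.
Saddle points occur where the two diagonal entries have opposite signs: (1, 0), (1, 2), (2, 1), (2, 4). Count: 4.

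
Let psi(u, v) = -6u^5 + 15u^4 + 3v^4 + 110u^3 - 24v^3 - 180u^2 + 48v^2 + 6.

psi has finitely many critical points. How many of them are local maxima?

psi separates as a function of u plus a function of v, so ∇psi=0 decouples.
∂psi/∂u = -30u(u - 4)(u - 1)(u + 3) = 0 at u ∈ {-3, 0, 1, 4}; ∂psi/∂v = 12v(v - 4)(v - 2) = 0 at v ∈ {0, 2, 4}.
The Hessian is diagonal: diag(psi_uu, psi_vv). Second derivatives: psi_uu(-3)=2520, psi_uu(0)=-360, psi_uu(1)=360, psi_uu(4)=-2520; psi_vv(0)=96, psi_vv(2)=-48, psi_vv(4)=96.
Local maxima occur where both diagonal entries negative: (0, 2), (4, 2). Count: 2.

2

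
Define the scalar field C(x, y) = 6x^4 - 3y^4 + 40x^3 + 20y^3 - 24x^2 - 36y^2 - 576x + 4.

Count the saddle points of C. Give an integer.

C separates as a function of x plus a function of y, so ∇C=0 decouples.
∂C/∂x = 24(x - 2)(x + 3)(x + 4) = 0 at x ∈ {-4, -3, 2}; ∂C/∂y = -12y(y - 3)(y - 2) = 0 at y ∈ {0, 2, 3}.
The Hessian is diagonal: diag(C_xx, C_yy). Second derivatives: C_xx(-4)=144, C_xx(-3)=-120, C_xx(2)=720; C_yy(0)=-72, C_yy(2)=24, C_yy(3)=-36.
Saddle points occur where the two diagonal entries have opposite signs: (-4, 0), (-4, 3), (-3, 2), (2, 0), (2, 3). Count: 5.

5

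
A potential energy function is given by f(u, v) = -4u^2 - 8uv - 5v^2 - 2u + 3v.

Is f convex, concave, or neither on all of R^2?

concave

f is quadratic, so its Hessian is the constant matrix H = [[-8, -8], [-8, -10]].
det(H) = 16, tr(H) = -18.
det(H) > 0 and tr(H) < 0, so H is negative definite everywhere: concave.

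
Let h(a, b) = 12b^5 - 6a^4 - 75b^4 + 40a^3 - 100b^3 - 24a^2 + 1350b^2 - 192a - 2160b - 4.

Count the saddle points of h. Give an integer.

h separates as a function of a plus a function of b, so ∇h=0 decouples.
∂h/∂a = -24(a - 4)(a - 2)(a + 1) = 0 at a ∈ {-1, 2, 4}; ∂h/∂b = 60(b - 4)(b - 3)(b - 1)(b + 3) = 0 at b ∈ {-3, 1, 3, 4}.
The Hessian is diagonal: diag(h_aa, h_bb). Second derivatives: h_aa(-1)=-360, h_aa(2)=144, h_aa(4)=-240; h_bb(-3)=-10080, h_bb(1)=1440, h_bb(3)=-720, h_bb(4)=1260.
Saddle points occur where the two diagonal entries have opposite signs: (-1, 1), (-1, 4), (2, -3), (2, 3), (4, 1), (4, 4). Count: 6.

6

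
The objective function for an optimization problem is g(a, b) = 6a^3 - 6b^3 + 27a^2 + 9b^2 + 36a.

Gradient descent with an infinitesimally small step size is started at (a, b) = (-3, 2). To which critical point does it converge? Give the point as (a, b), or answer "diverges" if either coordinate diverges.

g is separable, so gradient descent decouples: a follows -∂g/∂a, b follows -∂g/∂b.
∂g/∂a = 18(a + 1)(a + 2); at a=-3 this is 36, so a decreases.
∂g/∂b = -18b(b - 1); at b=2 this is -36, so b increases.
The a-coordinate has no critical point in that direction and runs off to infinity.

diverges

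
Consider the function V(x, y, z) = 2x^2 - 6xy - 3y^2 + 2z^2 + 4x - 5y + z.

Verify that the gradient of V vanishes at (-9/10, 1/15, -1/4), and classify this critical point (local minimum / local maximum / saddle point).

saddle point

∇V = (4x - 6y + 4, -6x - 6y - 5, 4z + 1); substituting (-9/10, 1/15, -1/4) gives ∇V = (0, 0, 0), so (-9/10, 1/15, -1/4) is indeed a critical point.
The Hessian is constant: H = [[4, -6, 0], [-6, -6, 0], [0, 0, 4]].
Leading principal minors: Δ₁ = 4, Δ₂ = -60, Δ₃ = -240.
The minors fit neither the all-positive nor the alternating-sign pattern, so H is indefinite: a saddle point.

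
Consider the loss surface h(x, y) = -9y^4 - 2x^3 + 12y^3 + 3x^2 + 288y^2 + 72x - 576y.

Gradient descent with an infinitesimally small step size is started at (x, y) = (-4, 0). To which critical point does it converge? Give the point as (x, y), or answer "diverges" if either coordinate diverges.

(-3, 1)

h is separable, so gradient descent decouples: x follows -∂h/∂x, y follows -∂h/∂y.
∂h/∂x = -6(x - 4)(x + 3); at x=-4 this is -48, so x increases.
∂h/∂y = -36(y - 4)(y - 1)(y + 4); at y=0 this is -576, so y increases.
x converges to its nearest critical value -3 (a local min of the x-part); y converges to 1. The iterate converges to (-3, 1).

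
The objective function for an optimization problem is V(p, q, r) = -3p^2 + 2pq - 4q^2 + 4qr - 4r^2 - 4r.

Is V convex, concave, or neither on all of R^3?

V is quadratic, so its Hessian is the constant matrix H = [[-6, 2, 0], [2, -8, 4], [0, 4, -8]].
Leading principal minors: -6, 44, -256.
Signs alternate −, +, − ⇒ H ≺ 0 ⇒ concave.

concave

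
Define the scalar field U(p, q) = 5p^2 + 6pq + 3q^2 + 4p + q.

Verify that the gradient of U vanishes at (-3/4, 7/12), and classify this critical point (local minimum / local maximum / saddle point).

local minimum

∇U = (10p + 6q + 4, 6p + 6q + 1); substituting (-3/4, 7/12) gives ∇U = (0, 0), so (-3/4, 7/12) is indeed a critical point.
The Hessian of U is constant: H = [[10, 6], [6, 6]].
det(H) = 10·6 − 6² = 24.
det(H) > 0 and tr(H) = 16 > 0, so H is positive definite and the point is a local minimum.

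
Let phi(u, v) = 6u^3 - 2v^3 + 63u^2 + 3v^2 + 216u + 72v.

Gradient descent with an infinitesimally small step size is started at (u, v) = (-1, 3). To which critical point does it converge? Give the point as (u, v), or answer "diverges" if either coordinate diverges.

(-3, -3)

phi is separable, so gradient descent decouples: u follows -∂phi/∂u, v follows -∂phi/∂v.
∂phi/∂u = 18(u + 3)(u + 4); at u=-1 this is 108, so u decreases.
∂phi/∂v = -6(v - 4)(v + 3); at v=3 this is 36, so v decreases.
u converges to its nearest critical value -3 (a local min of the u-part); v converges to -3. The iterate converges to (-3, -3).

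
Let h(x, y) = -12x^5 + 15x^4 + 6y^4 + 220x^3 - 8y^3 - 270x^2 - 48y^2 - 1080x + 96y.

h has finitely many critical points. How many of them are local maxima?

2

h separates as a function of x plus a function of y, so ∇h=0 decouples.
∂h/∂x = -60(x - 3)(x - 2)(x + 1)(x + 3) = 0 at x ∈ {-3, -1, 2, 3}; ∂h/∂y = 24(y - 2)(y - 1)(y + 2) = 0 at y ∈ {-2, 1, 2}.
The Hessian is diagonal: diag(h_xx, h_yy). Second derivatives: h_xx(-3)=3600, h_xx(-1)=-1440, h_xx(2)=900, h_xx(3)=-1440; h_yy(-2)=288, h_yy(1)=-72, h_yy(2)=96.
Local maxima occur where both diagonal entries negative: (-1, 1), (3, 1). Count: 2.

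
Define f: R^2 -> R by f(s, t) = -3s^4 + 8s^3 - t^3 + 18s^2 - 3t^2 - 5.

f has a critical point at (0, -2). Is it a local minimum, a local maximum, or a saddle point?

local minimum

The mixed partial ∂²f/∂s∂t is 0, so the Hessian at any point is diag(f_ss, f_tt) = diag(12(-3s^2 + 4s + 3), -6(t + 1)).
At (0, -2): H = diag(36, 6).
Both eigenvalues are positive, so H is positive definite: a local minimum.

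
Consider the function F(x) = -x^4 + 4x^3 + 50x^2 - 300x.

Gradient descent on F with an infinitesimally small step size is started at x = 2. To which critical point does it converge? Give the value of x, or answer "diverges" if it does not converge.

F'(x) = -4(x - 5)(x - 3)(x + 5), so F'(2) = -84.
Gradient descent moves in the -F' direction, i.e. x is increasing.
The nearest critical point in that direction is x = 3, where F'' = 64 > 0 (a local minimum). The iterate converges there.

3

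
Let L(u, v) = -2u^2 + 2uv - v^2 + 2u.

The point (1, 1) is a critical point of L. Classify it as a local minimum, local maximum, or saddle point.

The Hessian of L is constant: H = [[-4, 2], [2, -2]].
det(H) = (-4)·(-2) − 2² = 4.
det(H) > 0 and tr(H) = -6 < 0, so H is negative definite and the point is a local maximum.

local maximum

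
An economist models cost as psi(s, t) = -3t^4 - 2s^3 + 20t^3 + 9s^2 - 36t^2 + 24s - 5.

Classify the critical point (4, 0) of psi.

local maximum

The mixed partial ∂²psi/∂s∂t is 0, so the Hessian at any point is diag(psi_ss, psi_tt) = diag(6(-2s + 3), 12(-3t^2 + 10t - 6)).
At (4, 0): H = diag(-30, -72).
Both eigenvalues are negative, so H is negative definite: a local maximum.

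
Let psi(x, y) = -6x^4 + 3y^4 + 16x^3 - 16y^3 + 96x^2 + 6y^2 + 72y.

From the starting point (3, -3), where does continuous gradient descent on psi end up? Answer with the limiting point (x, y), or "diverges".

(0, -1)

psi is separable, so gradient descent decouples: x follows -∂psi/∂x, y follows -∂psi/∂y.
∂psi/∂x = -24x(x - 4)(x + 2); at x=3 this is 360, so x decreases.
∂psi/∂y = 12(y - 3)(y - 2)(y + 1); at y=-3 this is -720, so y increases.
x converges to its nearest critical value 0 (a local min of the x-part); y converges to -1. The iterate converges to (0, -1).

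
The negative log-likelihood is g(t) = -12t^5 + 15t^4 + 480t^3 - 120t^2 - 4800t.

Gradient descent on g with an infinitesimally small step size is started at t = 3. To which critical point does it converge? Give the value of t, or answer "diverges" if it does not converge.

g'(t) = -60(t - 5)(t - 2)(t + 2)(t + 4), so g'(3) = 4200.
Gradient descent moves in the -g' direction, i.e. t is decreasing.
The nearest critical point in that direction is t = 2, where g'' = 4320 > 0 (a local minimum). The iterate converges there.

2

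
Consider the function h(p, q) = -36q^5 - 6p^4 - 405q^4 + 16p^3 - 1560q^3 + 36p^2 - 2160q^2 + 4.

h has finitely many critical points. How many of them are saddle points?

6

h separates as a function of p plus a function of q, so ∇h=0 decouples.
∂h/∂p = -24p(p - 3)(p + 1) = 0 at p ∈ {-1, 0, 3}; ∂h/∂q = -180q(q + 2)(q + 3)(q + 4) = 0 at q ∈ {-4, -3, -2, 0}.
The Hessian is diagonal: diag(h_pp, h_qq). Second derivatives: h_pp(-1)=-96, h_pp(0)=72, h_pp(3)=-288; h_qq(-4)=1440, h_qq(-3)=-540, h_qq(-2)=720, h_qq(0)=-4320.
Saddle points occur where the two diagonal entries have opposite signs: (-1, -4), (-1, -2), (0, -3), (0, 0), (3, -4), (3, -2). Count: 6.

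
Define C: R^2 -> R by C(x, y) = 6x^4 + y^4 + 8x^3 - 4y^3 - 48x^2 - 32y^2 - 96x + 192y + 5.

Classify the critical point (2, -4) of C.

The mixed partial ∂²C/∂x∂y is 0, so the Hessian at any point is diag(C_xx, C_yy) = diag(24(3x^2 + 2x - 4), 4(3y^2 - 6y - 16)).
At (2, -4): H = diag(288, 224).
Both eigenvalues are positive, so H is positive definite: a local minimum.

local minimum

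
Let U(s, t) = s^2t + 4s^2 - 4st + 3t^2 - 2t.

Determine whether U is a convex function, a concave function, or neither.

neither

The term s^2t is cubic, so the Hessian is not constant.
∂²U/∂s² = 2t + 8, which takes both signs as t varies (negative for sufficiently negative t). A diagonal entry of the Hessian changing sign means the Hessian is neither positive- nor negative-semidefinite on all of R^2.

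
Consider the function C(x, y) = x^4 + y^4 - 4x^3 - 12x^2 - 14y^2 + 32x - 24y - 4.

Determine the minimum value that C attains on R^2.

-185

C(x,y) separates as P(x) + Q(y) − 4, so its minimum is min P + min Q − 4.
P'(x) = 4(x - 4)(x - 1)(x + 2) vanishes at x ∈ {-2, 1, 4}; Q'(y) = 4(y - 3)(y + 1)(y + 2) vanishes at y ∈ {-2, -1, 3}.
Local minima of P (where P''>0): P(-2)=-64, P(4)=-64. Local minima of Q: Q(-2)=8, Q(3)=-117.
So the global minimum of C is P(-2) + Q(3) − 4 = -64 − 117 − 4 = -185, attained at (-2, 3).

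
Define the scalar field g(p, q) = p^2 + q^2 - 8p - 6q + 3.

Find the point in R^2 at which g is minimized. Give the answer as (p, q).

(4, 3)

g(p,q) separates as A(p) + B(q) + 3, so its minimum is min A + min B + 3.
A'(p) = 2p - 8 vanishes at p ∈ {4}; B'(q) = 2q - 6 vanishes at q ∈ {3}.
Local minima of A (where A''>0): A(4)=-16. Local minima of B: B(3)=-9.
So the global minimum of g is A(4) + B(3) + 3 = -16 − 9 + 3 = -22, attained at (4, 3).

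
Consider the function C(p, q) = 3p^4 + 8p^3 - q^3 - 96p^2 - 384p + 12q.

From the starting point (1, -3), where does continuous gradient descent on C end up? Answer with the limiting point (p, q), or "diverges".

C is separable, so gradient descent decouples: p follows -∂C/∂p, q follows -∂C/∂q.
∂C/∂p = 12(p - 4)(p + 2)(p + 4); at p=1 this is -540, so p increases.
∂C/∂q = -3(q - 2)(q + 2); at q=-3 this is -15, so q increases.
p converges to its nearest critical value 4 (a local min of the p-part); q converges to -2. The iterate converges to (4, -2).

(4, -2)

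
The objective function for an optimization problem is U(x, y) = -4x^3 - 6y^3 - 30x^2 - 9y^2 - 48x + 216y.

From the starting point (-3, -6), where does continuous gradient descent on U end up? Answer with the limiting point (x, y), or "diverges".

U is separable, so gradient descent decouples: x follows -∂U/∂x, y follows -∂U/∂y.
∂U/∂x = -12(x + 1)(x + 4); at x=-3 this is 24, so x decreases.
∂U/∂y = -18(y - 3)(y + 4); at y=-6 this is -324, so y increases.
x converges to its nearest critical value -4 (a local min of the x-part); y converges to -4. The iterate converges to (-4, -4).

(-4, -4)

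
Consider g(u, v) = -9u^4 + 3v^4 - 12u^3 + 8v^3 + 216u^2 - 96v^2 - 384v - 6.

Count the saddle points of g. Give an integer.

g separates as a function of u plus a function of v, so ∇g=0 decouples.
∂g/∂u = -36u(u - 3)(u + 4) = 0 at u ∈ {-4, 0, 3}; ∂g/∂v = 12(v - 4)(v + 2)(v + 4) = 0 at v ∈ {-4, -2, 4}.
The Hessian is diagonal: diag(g_uu, g_vv). Second derivatives: g_uu(-4)=-1008, g_uu(0)=432, g_uu(3)=-756; g_vv(-4)=192, g_vv(-2)=-144, g_vv(4)=576.
Saddle points occur where the two diagonal entries have opposite signs: (-4, -4), (-4, 4), (0, -2), (3, -4), (3, 4). Count: 5.

5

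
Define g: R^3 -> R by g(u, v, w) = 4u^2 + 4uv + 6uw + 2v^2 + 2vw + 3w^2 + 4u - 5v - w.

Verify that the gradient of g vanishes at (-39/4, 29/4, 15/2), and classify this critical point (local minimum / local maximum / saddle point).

local minimum

∇g = (8u + 4v + 6w + 4, 4u + 4v + 2w - 5, 6u + 2v + 6w - 1); substituting (-39/4, 29/4, 15/2) gives ∇g = (0, 0, 0), so (-39/4, 29/4, 15/2) is indeed a critical point.
The Hessian is constant: H = [[8, 4, 6], [4, 4, 2], [6, 2, 6]].
Leading principal minors: Δ₁ = 8, Δ₂ = 16, Δ₃ = 16.
All leading minors are positive, so H is positive definite: a local minimum.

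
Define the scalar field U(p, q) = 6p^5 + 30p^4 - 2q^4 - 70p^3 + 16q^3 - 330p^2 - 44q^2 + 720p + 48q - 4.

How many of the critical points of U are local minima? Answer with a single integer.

U separates as a function of p plus a function of q, so ∇U=0 decouples.
∂U/∂p = 30(p - 2)(p - 1)(p + 3)(p + 4) = 0 at p ∈ {-4, -3, 1, 2}; ∂U/∂q = -8(q - 3)(q - 2)(q - 1) = 0 at q ∈ {1, 2, 3}.
The Hessian is diagonal: diag(U_pp, U_qq). Second derivatives: U_pp(-4)=-900, U_pp(-3)=600, U_pp(1)=-600, U_pp(2)=900; U_qq(1)=-16, U_qq(2)=8, U_qq(3)=-16.
Local minima occur where both diagonal entries positive: (-3, 2), (2, 2). Count: 2.

2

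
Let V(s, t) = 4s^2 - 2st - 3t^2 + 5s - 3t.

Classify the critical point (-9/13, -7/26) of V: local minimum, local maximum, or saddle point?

The Hessian of V is constant: H = [[8, -2], [-2, -6]].
det(H) = 8·(-6) − (-2)² = -52.
Since det(H) < 0, H is indefinite and the critical point is a saddle point.

saddle point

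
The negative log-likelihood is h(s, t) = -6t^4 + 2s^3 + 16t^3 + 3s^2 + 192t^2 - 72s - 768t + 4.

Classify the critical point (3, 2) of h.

local minimum

The mixed partial ∂²h/∂s∂t is 0, so the Hessian at any point is diag(h_ss, h_tt) = diag(6(2s + 1), 24(-3t^2 + 4t + 16)).
At (3, 2): H = diag(42, 288).
Both eigenvalues are positive, so H is positive definite: a local minimum.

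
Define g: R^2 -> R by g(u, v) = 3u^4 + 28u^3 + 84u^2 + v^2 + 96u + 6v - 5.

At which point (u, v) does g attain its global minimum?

(-4, -3)

g(u,v) separates as P(u) + Q(v) − 5, so its minimum is min P + min Q − 5.
P'(u) = 12(u + 1)(u + 2)(u + 4) vanishes at u ∈ {-4, -2, -1}; Q'(v) = 2v + 6 vanishes at v ∈ {-3}.
Local minima of P (where P''>0): P(-4)=-64, P(-1)=-37. Local minima of Q: Q(-3)=-9.
So the global minimum of g is P(-4) + Q(-3) − 5 = -64 − 9 − 5 = -78, attained at (-4, -3).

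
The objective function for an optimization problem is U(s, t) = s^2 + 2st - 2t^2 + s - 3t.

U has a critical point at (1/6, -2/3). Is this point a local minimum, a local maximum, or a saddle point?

The Hessian of U is constant: H = [[2, 2], [2, -4]].
det(H) = 2·(-4) − 2² = -12.
Since det(H) < 0, H is indefinite and the critical point is a saddle point.

saddle point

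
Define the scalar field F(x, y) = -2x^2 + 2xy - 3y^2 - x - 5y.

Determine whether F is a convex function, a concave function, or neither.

F is quadratic, so its Hessian is the constant matrix H = [[-4, 2], [2, -6]].
det(H) = 20, tr(H) = -10.
det(H) > 0 and tr(H) < 0, so H is negative definite everywhere: concave.

concave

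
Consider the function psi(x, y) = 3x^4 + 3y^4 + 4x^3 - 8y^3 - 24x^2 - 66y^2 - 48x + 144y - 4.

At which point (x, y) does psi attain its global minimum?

psi(x,y) separates as P(x) + Q(y) − 4, so its minimum is min P + min Q − 4.
P'(x) = 12(x - 2)(x + 1)(x + 2) vanishes at x ∈ {-2, -1, 2}; Q'(y) = 12(y - 4)(y - 1)(y + 3) vanishes at y ∈ {-3, 1, 4}.
Local minima of P (where P''>0): P(-2)=16, P(2)=-112. Local minima of Q: Q(-3)=-567, Q(4)=-224.
So the global minimum of psi is P(2) + Q(-3) − 4 = -112 − 567 − 4 = -683, attained at (2, -3).

(2, -3)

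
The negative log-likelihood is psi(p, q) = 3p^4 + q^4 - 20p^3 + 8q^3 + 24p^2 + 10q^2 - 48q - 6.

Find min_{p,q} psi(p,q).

-163

psi(p,q) separates as A(p) + B(q) − 6, so its minimum is min A + min B − 6.
A'(p) = 12p(p - 4)(p - 1) vanishes at p ∈ {0, 1, 4}; B'(q) = 4(q - 1)(q + 3)(q + 4) vanishes at q ∈ {-4, -3, 1}.
Local minima of A (where A''>0): A(0)=0, A(4)=-128. Local minima of B: B(-4)=96, B(1)=-29.
So the global minimum of psi is A(4) + B(1) − 6 = -128 − 29 − 6 = -163, attained at (4, 1).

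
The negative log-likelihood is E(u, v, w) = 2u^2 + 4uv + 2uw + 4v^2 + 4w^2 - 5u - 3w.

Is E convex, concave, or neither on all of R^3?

convex

E is quadratic, so its Hessian is the constant matrix H = [[4, 4, 2], [4, 8, 0], [2, 0, 8]].
Leading principal minors: 4, 16, 96.
All positive ⇒ H ≻ 0 ⇒ convex.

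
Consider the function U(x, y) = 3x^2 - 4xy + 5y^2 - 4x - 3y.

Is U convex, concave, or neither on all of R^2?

U is quadratic, so its Hessian is the constant matrix H = [[6, -4], [-4, 10]].
det(H) = 44, tr(H) = 16.
det(H) > 0 and tr(H) > 0, so H is positive definite everywhere: convex.

convex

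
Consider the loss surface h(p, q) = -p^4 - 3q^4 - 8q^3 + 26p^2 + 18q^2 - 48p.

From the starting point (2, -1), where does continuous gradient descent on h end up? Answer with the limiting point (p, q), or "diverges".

(1, 0)

h is separable, so gradient descent decouples: p follows -∂h/∂p, q follows -∂h/∂q.
∂h/∂p = -4(p - 3)(p - 1)(p + 4); at p=2 this is 24, so p decreases.
∂h/∂q = -12q(q - 1)(q + 3); at q=-1 this is -48, so q increases.
p converges to its nearest critical value 1 (a local min of the p-part); q converges to 0. The iterate converges to (1, 0).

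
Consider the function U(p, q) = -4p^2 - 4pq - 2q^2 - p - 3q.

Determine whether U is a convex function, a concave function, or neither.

concave

U is quadratic, so its Hessian is the constant matrix H = [[-8, -4], [-4, -4]].
det(H) = 16, tr(H) = -12.
det(H) > 0 and tr(H) < 0, so H is negative definite everywhere: concave.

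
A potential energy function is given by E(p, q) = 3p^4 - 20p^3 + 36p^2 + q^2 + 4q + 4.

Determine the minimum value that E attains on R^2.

0

E(p,q) separates as A(p) + B(q) + 4, so its minimum is min A + min B + 4.
A'(p) = 12p(p - 3)(p - 2) vanishes at p ∈ {0, 2, 3}; B'(q) = 2q + 4 vanishes at q ∈ {-2}.
Local minima of A (where A''>0): A(0)=0, A(3)=27. Local minima of B: B(-2)=-4.
So the global minimum of E is A(0) + B(-2) + 4 = 0 − 4 + 4 = 0, attained at (0, -2).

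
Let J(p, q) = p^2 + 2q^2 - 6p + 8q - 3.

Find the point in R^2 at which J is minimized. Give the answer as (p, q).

J(p,q) separates as A(p) + B(q) − 3, so its minimum is min A + min B − 3.
A'(p) = 2p - 6 vanishes at p ∈ {3}; B'(q) = 4q + 8 vanishes at q ∈ {-2}.
Local minima of A (where A''>0): A(3)=-9. Local minima of B: B(-2)=-8.
So the global minimum of J is A(3) + B(-2) − 3 = -9 − 8 − 3 = -20, attained at (3, -2).

(3, -2)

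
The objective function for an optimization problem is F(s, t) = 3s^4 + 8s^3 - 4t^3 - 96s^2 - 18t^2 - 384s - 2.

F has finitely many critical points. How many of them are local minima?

2

F separates as a function of s plus a function of t, so ∇F=0 decouples.
∂F/∂s = 12(s - 4)(s + 2)(s + 4) = 0 at s ∈ {-4, -2, 4}; ∂F/∂t = -12t(t + 3) = 0 at t ∈ {-3, 0}.
The Hessian is diagonal: diag(F_ss, F_tt). Second derivatives: F_ss(-4)=192, F_ss(-2)=-144, F_ss(4)=576; F_tt(-3)=36, F_tt(0)=-36.
Local minima occur where both diagonal entries positive: (-4, -3), (4, -3). Count: 2.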